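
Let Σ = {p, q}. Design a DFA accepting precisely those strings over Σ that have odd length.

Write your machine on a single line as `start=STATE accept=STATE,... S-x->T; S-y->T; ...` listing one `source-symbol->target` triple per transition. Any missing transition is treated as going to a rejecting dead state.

Count input length modulo 2: every symbol advances one step around the cycle S0 → S1 → S0. Accept at S1.
        p   q  
>  S0   S1  S1 
 * S1   S0  S0 
(> = start, * = accepting)

start=S0; accept=S1; S0-p->S1; S0-q->S1; S1-p->S0; S1-q->S0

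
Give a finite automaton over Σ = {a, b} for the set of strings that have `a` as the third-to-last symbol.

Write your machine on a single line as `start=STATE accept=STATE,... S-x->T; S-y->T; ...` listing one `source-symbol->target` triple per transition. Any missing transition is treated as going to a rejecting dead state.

start=S0; accept=S7,S8,S9,S10; S0-a->S1; S0-b->S2; S1-a->S3; S1-b->S4; S2-a->S5; S2-b->S6; S3-a->S7; S3-b->S8; S4-a->S9; S4-b->S10; S5-a->S11; S5-b->S12; S6-a->S13; S6-b->S14; S7-a->S7; S7-b->S8; S8-a->S9; S8-b->S10; S9-a->S11; S9-b->S12; S10-a->S13; S10-b->S14; S11-a->S7; S11-b->S8; S12-a->S9; S12-b->S10; S13-a->S11; S13-b->S12; S14-a->S13; S14-b->S14

A DFA must remember the last 3 symbols (since which symbol is third-to-last isn't known until the input ends). Use one state per possible window of the last ≤3 symbols; accept from those whose window starts with `a`.
15 states suffice.
          a    b  
>  S0     S1   S2 
   S1     S3   S4 
   S2     S5   S6 
   S3     S7   S8 
   S4     S9  S10 
   S5    S11  S12 
   S6    S13  S14 
 * S7     S7   S8 
 * S8     S9  S10 
 * S9    S11  S12 
 * S10   S13  S14 
   S11    S7   S8 
   S12    S9  S10 
   S13   S11  S12 
   S14   S13  S14 
(> = start, * = accepting)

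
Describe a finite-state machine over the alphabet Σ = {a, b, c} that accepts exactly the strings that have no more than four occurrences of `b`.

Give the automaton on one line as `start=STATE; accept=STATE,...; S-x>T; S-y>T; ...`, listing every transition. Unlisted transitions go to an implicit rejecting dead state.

Count `b`s, saturating at 5: states q0 through q4 mean 0 through 4 `b`s seen; q5 means more than 4. Each `b` increments (capped at q5); other symbols loop. Accept from {q0, q1, q2, q3, q4}.
6 states suffice.
        a   b   c  
>* q0   q0  q1  q0 
 * q1   q1  q2  q1 
 * q2   q2  q3  q2 
 * q3   q3  q4  q3 
 * q4   q4  q5  q4 
   q5   q5  q5  q5 
(> = start, * = accepting)

start=q0; accept=q0,q1,q2,q3,q4; q0-a>q0; q0-b>q1; q0-c>q0; q1-a>q1; q1-b>q2; q1-c>q1; q2-a>q2; q2-b>q3; q2-c>q2; q3-a>q3; q3-b>q4; q3-c>q3; q4-a>q4; q4-b>q5; q4-c>q4; q5-a>q5; q5-b>q5; q5-c>q5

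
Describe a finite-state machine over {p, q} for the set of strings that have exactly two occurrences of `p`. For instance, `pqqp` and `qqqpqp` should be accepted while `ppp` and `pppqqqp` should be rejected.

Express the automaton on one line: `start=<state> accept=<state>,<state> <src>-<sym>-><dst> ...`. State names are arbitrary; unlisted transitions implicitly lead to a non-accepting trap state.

start=s0 accept=s2 s0-p->s1 s0-q->s0 s1-p->s2 s1-q->s1 s2-p->s3 s2-q->s2 s3-p->s3 s3-q->s3

Count `p`s, saturating at 3: states s0 through s2 mean 0 through 2 `p`s seen; s3 means more than 2. Each `p` increments (capped at s3); other symbols loop. Accept from {s2}.
4 states suffice.
        p   q  
>  s0   s1  s0 
   s1   s2  s1 
 * s2   s3  s2 
   s3   s3  s3 
(> = start, * = accepting)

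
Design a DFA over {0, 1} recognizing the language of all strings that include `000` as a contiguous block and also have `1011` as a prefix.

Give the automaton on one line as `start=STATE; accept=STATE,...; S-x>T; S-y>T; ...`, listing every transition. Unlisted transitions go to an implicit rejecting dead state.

Build one automaton per condition and run them in lockstep. One (4 states) tracks whether and how much of `000` has been seen; the other (6 states) tracks whether the input so far still matches the prefix `1011`. Each combined state is a pair, one component from each; accept when both components accept. After merging equivalent states the machine shrinks.
A 9-state machine:
        0   1  
>  q0   q1  q2 
   q1   q1  q1 
   q2   q3  q1 
   q3   q1  q4 
   q4   q1  q5 
   q5   q6  q5 
   q6   q7  q5 
   q7   q8  q5 
 * q8   q8  q8 
(> = start, * = accepting)

start=q0; accept=q8; q0-0>q1; q0-1>q2; q1-0>q1; q1-1>q1; q2-0>q3; q2-1>q1; q3-0>q1; q3-1>q4; q4-0>q1; q4-1>q5; q5-0>q6; q5-1>q5; q6-0>q7; q6-1>q5; q7-0>q8; q7-1>q5; q8-0>q8; q8-1>q8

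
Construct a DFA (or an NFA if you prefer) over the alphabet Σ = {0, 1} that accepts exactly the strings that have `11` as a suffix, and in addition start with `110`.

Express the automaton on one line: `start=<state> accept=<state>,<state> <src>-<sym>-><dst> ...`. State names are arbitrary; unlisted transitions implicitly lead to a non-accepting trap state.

start=q0 accept=q6 q0-0->q1 q0-1->q2 q1-0->q1 q1-1->q1 q2-0->q1 q2-1->q3 q3-0->q4 q3-1->q1 q4-0->q4 q4-1->q5 q5-0->q4 q5-1->q6 q6-0->q4 q6-1->q6

Handle the two conditions separately and then intersect. The first has 3 states tracking how much of the suffix `11` has currently been matched; the second has 5 states tracking whether the input so far still matches the prefix `110`. A product state is a pair (one from each), accepting exactly when both do. Minimizing collapses redundant product states.
With 7 states:
        0   1  
>  q0   q1  q2 
   q1   q1  q1 
   q2   q1  q3 
   q3   q4  q1 
   q4   q4  q5 
   q5   q4  q6 
 * q6   q4  q6 
(> = start, * = accepting)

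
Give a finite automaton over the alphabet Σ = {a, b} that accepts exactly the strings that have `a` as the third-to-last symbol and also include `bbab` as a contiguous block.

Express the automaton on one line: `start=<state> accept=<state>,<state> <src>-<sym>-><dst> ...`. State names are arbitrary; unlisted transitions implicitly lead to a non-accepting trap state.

start=q0 accept=q5,q6,q10,q11 q0-a->q0 q0-b->q1 q1-a->q0 q1-b->q2 q2-a->q3 q2-b->q2 q3-a->q0 q3-b->q4 q4-a->q5 q4-b->q6 q5-a->q7 q5-b->q4 q6-a->q8 q6-b->q9 q7-a->q10 q7-b->q11 q8-a->q7 q8-b->q4 q9-a->q8 q9-b->q9 q10-a->q10 q10-b->q11 q11-a->q5 q11-b->q6

Run two small machines in parallel and take their product. The first has 15 states tracking the last 3 symbols read; the second has 5 states tracking whether and how much of `bbab` has been seen. A product state is a pair (one from each), accepting exactly when both do. Equivalent product states are then merged.
With 12 states:
          a    b  
>  q0     q0   q1 
   q1     q0   q2 
   q2     q3   q2 
   q3     q0   q4 
   q4     q5   q6 
 * q5     q7   q4 
 * q6     q8   q9 
   q7    q10  q11 
   q8     q7   q4 
   q9     q8   q9 
 * q10   q10  q11 
 * q11    q5   q6 
(> = start, * = accepting)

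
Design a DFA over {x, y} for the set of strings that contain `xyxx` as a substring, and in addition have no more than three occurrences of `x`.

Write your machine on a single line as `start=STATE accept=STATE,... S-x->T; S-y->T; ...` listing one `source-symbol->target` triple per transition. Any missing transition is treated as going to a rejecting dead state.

Handle the two conditions separately and then intersect. One (5 states) tracks whether and how much of `xyxx` has been seen; the other (5 states) tracks the count of `x`s, saturating at 4. Each combined state is a pair, one component from each; accept when both components accept. After merging equivalent states the machine shrinks.
A 6-state machine:
       x  y 
>  A   B  A 
   B   C  D 
   C   C  C 
   D   E  C 
   E   F  C 
 * F   C  F 
(> = start, * = accepting)

start=A; accept=F; A-x->B; A-y->A; B-x->C; B-y->D; C-x->C; C-y->C; D-x->E; D-y->C; E-x->F; E-y->C; F-x->C; F-y->F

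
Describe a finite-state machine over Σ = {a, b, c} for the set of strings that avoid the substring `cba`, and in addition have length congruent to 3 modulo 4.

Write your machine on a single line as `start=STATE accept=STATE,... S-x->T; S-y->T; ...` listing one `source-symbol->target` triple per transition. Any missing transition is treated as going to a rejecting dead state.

start=s0; accept=s6,s7,s8; s0-a->s1; s0-b->s1; s0-c->s2; s1-a->s3; s1-b->s3; s1-c->s4; s2-a->s3; s2-b->s5; s2-c->s4; s3-a->s6; s3-b->s6; s3-c->s7; s4-a->s6; s4-b->s8; s4-c->s7; s5-a->s9; s5-b->s6; s5-c->s7; s6-a->s0; s6-b->s0; s6-c->s10; s7-a->s0; s7-b->s11; s7-c->s10; s8-a->s9; s8-b->s0; s8-c->s10; s9-a->s9; s9-b->s9; s9-c->s9; s10-a->s1; s10-b->s12; s10-c->s2; s11-a->s9; s11-b->s1; s11-c->s2; s12-a->s9; s12-b->s3; s12-c->s4

Handle the two conditions separately and then intersect. The first has 4 states tracking partial matches of the forbidden pattern `cba`; the second has 4 states tracking the input length modulo 4. A product state is a pair (one from each), accepting exactly when both do. Equivalent product states are then merged.
13 states suffice.
          a    b    c  
>  s0     s1   s1   s2 
   s1     s3   s3   s4 
   s2     s3   s5   s4 
   s3     s6   s6   s7 
   s4     s6   s8   s7 
   s5     s9   s6   s7 
 * s6     s0   s0  s10 
 * s7     s0  s11  s10 
 * s8     s9   s0  s10 
   s9     s9   s9   s9 
   s10    s1  s12   s2 
   s11    s9   s1   s2 
   s12    s9   s3   s4 
(> = start, * = accepting)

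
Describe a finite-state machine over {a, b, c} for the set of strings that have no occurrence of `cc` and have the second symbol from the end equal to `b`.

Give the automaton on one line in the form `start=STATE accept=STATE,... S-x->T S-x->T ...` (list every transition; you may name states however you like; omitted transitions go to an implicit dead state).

Run two small machines in parallel and take their product. One (3 states) tracks partial matches of the forbidden pattern `cc`; the other (13 states) tracks the last 2 symbols read. Each combined state is a pair, one component from each; accept when both components accept. After merging equivalent states the machine shrinks.
With 7 states:
        a   b   c  
>  S0   S0  S1  S2 
   S1   S3  S4  S5 
   S2   S0  S1  S6 
 * S3   S0  S1  S2 
 * S4   S3  S4  S5 
 * S5   S0  S1  S6 
   S6   S6  S6  S6 
(> = start, * = accepting)

start=S0 accept=S3,S4,S5 S0-a->S0 S0-b->S1 S0-c->S2 S1-a->S3 S1-b->S4 S1-c->S5 S2-a->S0 S2-b->S1 S2-c->S6 S3-a->S0 S3-b->S1 S3-c->S2 S4-a->S3 S4-b->S4 S4-c->S5 S5-a->S0 S5-b->S1 S5-c->S6 S6-a->S6 S6-b->S6 S6-c->S6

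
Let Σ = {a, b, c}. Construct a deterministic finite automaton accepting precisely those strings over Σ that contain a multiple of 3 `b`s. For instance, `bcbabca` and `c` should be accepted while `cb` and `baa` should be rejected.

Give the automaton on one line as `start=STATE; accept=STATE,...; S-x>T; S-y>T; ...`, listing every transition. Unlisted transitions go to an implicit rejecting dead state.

start=s0; accept=s0; s0-a>s0; s0-b>s1; s0-c>s0; s1-a>s1; s1-b>s2; s1-c>s1; s2-a>s2; s2-b>s0; s2-c>s2

The only thing that matters is how many `b`s have appeared, reduced mod 3. Use one state per residue: s0 for 0, …, s2 for 2. Reading `b` moves to the next residue; anything else stays put. s0 is accepting.
3 states suffice.
        a   b   c  
>* s0   s0  s1  s0 
   s1   s1  s2  s1 
   s2   s2  s0  s2 
(> = start, * = accepting)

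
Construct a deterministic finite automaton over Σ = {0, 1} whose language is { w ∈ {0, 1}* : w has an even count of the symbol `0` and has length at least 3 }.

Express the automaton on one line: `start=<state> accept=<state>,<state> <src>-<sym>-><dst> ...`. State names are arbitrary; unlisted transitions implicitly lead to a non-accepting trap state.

start=q0 accept=q5 q0-0->q1 q0-1->q2 q1-0->q3 q1-1->q4 q2-0->q4 q2-1->q3 q3-0->q4 q3-1->q5 q4-0->q5 q4-1->q4 q5-0->q4 q5-1->q5

Run two small machines in parallel and take their product. The first has 2 states tracking the count of `0`s modulo 2; the second has 5 states tracking the input length, saturating at 4. A product state is a pair (one from each), accepting exactly when both do. Minimizing collapses redundant product states.
6 states suffice.
        0   1  
>  q0   q1  q2 
   q1   q3  q4 
   q2   q4  q3 
   q3   q4  q5 
   q4   q5  q4 
 * q5   q4  q5 
(> = start, * = accepting)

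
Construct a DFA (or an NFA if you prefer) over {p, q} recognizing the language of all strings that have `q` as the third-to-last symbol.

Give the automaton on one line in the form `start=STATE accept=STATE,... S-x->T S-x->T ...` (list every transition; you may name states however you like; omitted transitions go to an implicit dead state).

Because acceptance depends on a position counted from the end, the machine has to buffer the most recent 3 symbols. Make each state the string of the last up-to-3 symbols read; on input `x` shift the window left and append `x`. Accept when the buffered window has length 3 and begins with `q`.
With 15 states:
          p    q  
>  s0     s1   s2 
   s1     s3   s4 
   s2     s5   s6 
   s3     s7   s8 
   s4     s9  s10 
   s5    s11  s12 
   s6    s13  s14 
   s7     s7   s8 
   s8     s9  s10 
   s9    s11  s12 
   s10   s13  s14 
 * s11    s7   s8 
 * s12    s9  s10 
 * s13   s11  s12 
 * s14   s13  s14 
(> = start, * = accepting)

start=s0 accept=s11,s12,s13,s14 s0-p->s1 s0-q->s2 s1-p->s3 s1-q->s4 s2-p->s5 s2-q->s6 s3-p->s7 s3-q->s8 s4-p->s9 s4-q->s10 s5-p->s11 s5-q->s12 s6-p->s13 s6-q->s14 s7-p->s7 s7-q->s8 s8-p->s9 s8-q->s10 s9-p->s11 s9-q->s12 s10-p->s13 s10-q->s14 s11-p->s7 s11-q->s8 s12-p->s9 s12-q->s10 s13-p->s11 s13-q->s12 s14-p->s13 s14-q->s14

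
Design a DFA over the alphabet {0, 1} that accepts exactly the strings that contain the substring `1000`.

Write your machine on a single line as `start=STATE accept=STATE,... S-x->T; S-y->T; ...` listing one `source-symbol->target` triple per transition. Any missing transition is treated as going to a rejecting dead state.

start=S0; accept=S4; S0-0->S0; S0-1->S1; S1-0->S2; S1-1->S1; S2-0->S3; S2-1->S1; S3-0->S4; S3-1->S1; S4-0->S4; S4-1->S4

States S0..S3 record the length of the longest prefix of `1000` that matches the current input suffix. Reaching S4 means `1000` has been seen, and we stay there forever. Accept from S4.
        0   1  
>  S0   S0  S1 
   S1   S2  S1 
   S2   S3  S1 
   S3   S4  S1 
 * S4   S4  S4 
(> = start, * = accepting)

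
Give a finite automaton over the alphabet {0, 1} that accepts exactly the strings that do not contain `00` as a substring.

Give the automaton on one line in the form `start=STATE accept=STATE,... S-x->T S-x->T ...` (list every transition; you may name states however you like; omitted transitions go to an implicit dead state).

Track partial matches of the forbidden pattern `00`. State C is a dead state reached once `00` has occurred; every other state accepts. A means no part of `00` is currently matched.
3 states suffice.
       0  1 
>* A   B  A 
 * B   C  A 
   C   C  C 
(> = start, * = accepting)

start=A accept=A,B A-0->B A-1->A B-0->C B-1->A C-0->C C-1->C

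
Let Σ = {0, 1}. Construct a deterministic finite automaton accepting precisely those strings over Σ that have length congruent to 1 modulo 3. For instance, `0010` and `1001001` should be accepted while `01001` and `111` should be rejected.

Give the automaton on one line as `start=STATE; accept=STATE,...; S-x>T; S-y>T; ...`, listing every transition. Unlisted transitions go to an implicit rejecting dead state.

start=s0; accept=s1; s0-0>s1; s0-1>s1; s1-0>s2; s1-1>s2; s2-0>s0; s2-1>s0

Only the length mod 3 matters, so use a 3-cycle: from any state, every input symbol moves to the next state, wrapping s2 back to s0. Mark s1 accepting.
        0   1  
>  s0   s1  s1 
 * s1   s2  s2 
   s2   s0  s0 
(> = start, * = accepting)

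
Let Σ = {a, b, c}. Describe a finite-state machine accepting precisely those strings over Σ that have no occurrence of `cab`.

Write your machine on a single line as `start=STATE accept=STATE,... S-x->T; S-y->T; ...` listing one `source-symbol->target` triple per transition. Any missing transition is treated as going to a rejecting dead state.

start=s0; accept=s0,s1,s2; s0-a->s0; s0-b->s0; s0-c->s1; s1-a->s2; s1-b->s0; s1-c->s1; s2-a->s0; s2-b->s3; s2-c->s1; s3-a->s3; s3-b->s3; s3-c->s3

Track partial matches of the forbidden pattern `cab`. State s3 is a dead state reached once `cab` has occurred; every other state accepts. s0 means no part of `cab` is currently matched.
A 4-state machine:
        a   b   c  
>* s0   s0  s0  s1 
 * s1   s2  s0  s1 
 * s2   s0  s3  s1 
   s3   s3  s3  s3 
(> = start, * = accepting)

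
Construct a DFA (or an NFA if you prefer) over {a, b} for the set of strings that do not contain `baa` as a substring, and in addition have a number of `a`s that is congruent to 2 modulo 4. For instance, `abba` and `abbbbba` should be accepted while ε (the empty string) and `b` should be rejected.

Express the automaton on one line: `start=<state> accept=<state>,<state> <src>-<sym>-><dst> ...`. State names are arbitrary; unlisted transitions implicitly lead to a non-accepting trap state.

start=S0 accept=S3,S7,S8 S0-a->S1 S0-b->S2 S1-a->S3 S1-b->S4 S2-a->S5 S2-b->S2 S3-a->S6 S3-b->S7 S4-a->S8 S4-b->S4 S5-a->S9 S5-b->S4 S6-a->S0 S6-b->S10 S7-a->S11 S7-b->S7 S8-a->S9 S8-b->S7 S9-a->S9 S9-b->S9 S10-a->S12 S10-b->S10 S11-a->S9 S11-b->S10 S12-a->S9 S12-b->S2

Handle the two conditions separately and then intersect. One (4 states) tracks partial matches of the forbidden pattern `baa`; the other (4 states) tracks the count of `a`s modulo 4. Each combined state is a pair, one component from each; accept when both components accept. Minimizing collapses redundant product states.
          a    b  
>  S0     S1   S2 
   S1     S3   S4 
   S2     S5   S2 
 * S3     S6   S7 
   S4     S8   S4 
   S5     S9   S4 
   S6     S0  S10 
 * S7    S11   S7 
 * S8     S9   S7 
   S9     S9   S9 
   S10   S12  S10 
   S11    S9  S10 
   S12    S9   S2 
(> = start, * = accepting)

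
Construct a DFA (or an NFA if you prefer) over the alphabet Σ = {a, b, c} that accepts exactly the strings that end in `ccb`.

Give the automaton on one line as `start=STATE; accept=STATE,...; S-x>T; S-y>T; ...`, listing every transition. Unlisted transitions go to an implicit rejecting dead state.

Let each state record the length of the longest suffix of the input read so far that is also a prefix of `ccb`. S1 means the last symbol is `c`; S2 means the last 2 symbols are `cc`; S3 means the last 3 symbols are `ccb`. Accept only at S3, where the string currently ends in `ccb`.
4 states suffice.
        a   b   c  
>  S0   S0  S0  S1 
   S1   S0  S0  S2 
   S2   S0  S3  S2 
 * S3   S0  S0  S1 
(> = start, * = accepting)

start=S0; accept=S3; S0-a>S0; S0-b>S0; S0-c>S1; S1-a>S0; S1-b>S0; S1-c>S2; S2-a>S0; S2-b>S3; S2-c>S2; S3-a>S0; S3-b>S0; S3-c>S1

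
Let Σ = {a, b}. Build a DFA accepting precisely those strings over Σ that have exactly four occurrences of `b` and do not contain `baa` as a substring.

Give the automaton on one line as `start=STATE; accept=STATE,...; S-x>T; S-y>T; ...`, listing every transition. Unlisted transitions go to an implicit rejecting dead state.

start=s0; accept=s8,s9; s0-a>s0; s0-b>s1; s1-a>s2; s1-b>s3; s2-a>s4; s2-b>s3; s3-a>s5; s3-b>s6; s4-a>s4; s4-b>s4; s5-a>s4; s5-b>s6; s6-a>s7; s6-b>s8; s7-a>s4; s7-b>s8; s8-a>s9; s8-b>s4; s9-a>s4; s9-b>s4

Run two small machines in parallel and take their product. The first has 6 states tracking the count of `b`s, saturating at 5; the second has 4 states tracking partial matches of the forbidden pattern `baa`. A product state is a pair (one from each), accepting exactly when both do. Equivalent product states are then merged.
10 states suffice.
        a   b  
>  s0   s0  s1 
   s1   s2  s3 
   s2   s4  s3 
   s3   s5  s6 
   s4   s4  s4 
   s5   s4  s6 
   s6   s7  s8 
   s7   s4  s8 
 * s8   s9  s4 
 * s9   s4  s4 
(> = start, * = accepting)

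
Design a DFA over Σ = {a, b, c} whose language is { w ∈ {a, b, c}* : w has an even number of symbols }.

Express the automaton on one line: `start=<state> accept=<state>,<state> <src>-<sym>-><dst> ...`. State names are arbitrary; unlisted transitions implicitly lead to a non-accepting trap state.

Count input length modulo 2: every symbol advances one step around the cycle q0 → q1 → q0. Accept at q0.
2 states suffice.
        a   b   c  
>* q0   q1  q1  q1 
   q1   q0  q0  q0 
(> = start, * = accepting)

start=q0 accept=q0 q0-a->q1 q0-b->q1 q0-c->q1 q1-a->q0 q1-b->q0 q1-c->q0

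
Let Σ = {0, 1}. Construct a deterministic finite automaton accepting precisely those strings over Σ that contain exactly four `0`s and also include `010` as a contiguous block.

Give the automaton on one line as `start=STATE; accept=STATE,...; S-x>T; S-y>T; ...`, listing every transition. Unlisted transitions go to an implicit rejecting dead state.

Run two small machines in parallel and take their product. The first has 6 states tracking the count of `0`s, saturating at 5; the second has 4 states tracking whether and how much of `010` has been seen. A product state is a pair (one from each), accepting exactly when both do. Minimizing collapses redundant product states.
13 states suffice.
       0  1 
>  A   B  A 
   B   C  D 
   C   E  F 
   D   G  H 
   E   I  J 
   F   K  L 
   G   K  G 
   H   C  H 
   I   I  I 
   J   M  I 
   K   M  K 
   L   E  L 
 * M   I  M 
(> = start, * = accepting)

start=A; accept=M; A-0>B; A-1>A; B-0>C; B-1>D; C-0>E; C-1>F; D-0>G; D-1>H; E-0>I; E-1>J; F-0>K; F-1>L; G-0>K; G-1>G; H-0>C; H-1>H; I-0>I; I-1>I; J-0>M; J-1>I; K-0>M; K-1>K; L-0>E; L-1>L; M-0>I; M-1>M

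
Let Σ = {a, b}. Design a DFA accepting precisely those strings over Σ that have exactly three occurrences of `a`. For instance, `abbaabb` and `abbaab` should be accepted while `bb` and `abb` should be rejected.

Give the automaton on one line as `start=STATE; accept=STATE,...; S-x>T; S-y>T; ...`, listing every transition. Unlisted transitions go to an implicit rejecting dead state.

Count `a`s, saturating at 4: states S0 through S3 mean 0 through 3 `a`s seen; S4 means more than 3. Each `a` increments (capped at S4); other symbols loop. Accept from {S3}.
A 5-state machine:
        a   b  
>  S0   S1  S0 
   S1   S2  S1 
   S2   S3  S2 
 * S3   S4  S3 
   S4   S4  S4 
(> = start, * = accepting)

start=S0; accept=S3; S0-a>S1; S0-b>S0; S1-a>S2; S1-b>S1; S2-a>S3; S2-b>S2; S3-a>S4; S3-b>S3; S4-a>S4; S4-b>S4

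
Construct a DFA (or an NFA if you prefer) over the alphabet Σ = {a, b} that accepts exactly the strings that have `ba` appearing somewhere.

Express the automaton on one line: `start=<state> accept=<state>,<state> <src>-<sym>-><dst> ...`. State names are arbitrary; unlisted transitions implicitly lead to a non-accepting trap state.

start=S0 accept=S2 S0-a->S0 S0-b->S1 S1-a->S2 S1-b->S1 S2-a->S2 S2-b->S2

States S0..S1 record the length of the longest prefix of `ba` that matches the current input suffix. Reaching S2 means `ba` has been seen, and we stay there forever. Accept from S2.
With 3 states:
        a   b  
>  S0   S0  S1 
   S1   S2  S1 
 * S2   S2  S2 
(> = start, * = accepting)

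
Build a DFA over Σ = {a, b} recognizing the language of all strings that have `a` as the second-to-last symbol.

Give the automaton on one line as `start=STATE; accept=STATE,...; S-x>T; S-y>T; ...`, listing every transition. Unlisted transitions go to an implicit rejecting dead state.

A DFA must remember the last 2 symbols (since which symbol is second-to-last isn't known until the input ends). Use one state per possible window of the last ≤2 symbols; accept from those whose window starts with `a`.
With 7 states:
        a   b  
>  q0   q1  q2 
   q1   q3  q4 
   q2   q5  q6 
 * q3   q3  q4 
 * q4   q5  q6 
   q5   q3  q4 
   q6   q5  q6 
(> = start, * = accepting)

start=q0; accept=q3,q4; q0-a>q1; q0-b>q2; q1-a>q3; q1-b>q4; q2-a>q5; q2-b>q6; q3-a>q3; q3-b>q4; q4-a>q5; q4-b>q6; q5-a>q3; q5-b>q4; q6-a>q5; q6-b>q6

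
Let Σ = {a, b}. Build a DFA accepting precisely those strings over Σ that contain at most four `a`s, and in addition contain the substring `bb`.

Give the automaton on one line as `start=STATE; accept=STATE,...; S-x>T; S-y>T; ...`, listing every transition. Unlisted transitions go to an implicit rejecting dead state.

Build one automaton per condition and run them in lockstep. One (6 states) tracks the count of `a`s, saturating at 5; the other (3 states) tracks whether and how much of `bb` has been seen. Each combined state is a pair, one component from each; accept when both components accept. Equivalent product states are then merged.
          a    b  
>  s0     s1   s2 
   s1     s3   s4 
   s2     s1   s5 
   s3     s6   s7 
   s4     s3   s8 
 * s5     s8   s5 
   s6     s9  s10 
   s7     s6  s11 
 * s8    s11   s8 
   s9    s12  s13 
   s10    s9  s14 
 * s11   s14  s11 
   s12   s12  s12 
   s13   s12  s15 
 * s14   s15  s14 
 * s15   s12  s15 
(> = start, * = accepting)

start=s0; accept=s5,s8,s11,s14,s15; s0-a>s1; s0-b>s2; s1-a>s3; s1-b>s4; s2-a>s1; s2-b>s5; s3-a>s6; s3-b>s7; s4-a>s3; s4-b>s8; s5-a>s8; s5-b>s5; s6-a>s9; s6-b>s10; s7-a>s6; s7-b>s11; s8-a>s11; s8-b>s8; s9-a>s12; s9-b>s13; s10-a>s9; s10-b>s14; s11-a>s14; s11-b>s11; s12-a>s12; s12-b>s12; s13-a>s12; s13-b>s15; s14-a>s15; s14-b>s14; s15-a>s12; s15-b>s15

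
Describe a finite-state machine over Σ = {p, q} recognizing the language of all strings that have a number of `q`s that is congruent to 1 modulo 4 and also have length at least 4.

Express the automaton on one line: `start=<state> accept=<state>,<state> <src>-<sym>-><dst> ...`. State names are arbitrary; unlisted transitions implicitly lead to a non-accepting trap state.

start=A accept=J A-p->B A-q->C B-p->D B-q->E C-p->E C-q->F D-p->G D-q->H E-p->H E-q->F F-p->F F-q->I G-p->G G-q->J H-p->J H-q->F I-p->I I-q->G J-p->J J-q->F

Run two small machines in parallel and take their product. The first has 4 states tracking the count of `q`s modulo 4; the second has 6 states tracking the input length, saturating at 5. A product state is a pair (one from each), accepting exactly when both do. Equivalent product states are then merged.
10 states suffice.
       p  q 
>  A   B  C 
   B   D  E 
   C   E  F 
   D   G  H 
   E   H  F 
   F   F  I 
   G   G  J 
   H   J  F 
   I   I  G 
 * J   J  F 
(> = start, * = accepting)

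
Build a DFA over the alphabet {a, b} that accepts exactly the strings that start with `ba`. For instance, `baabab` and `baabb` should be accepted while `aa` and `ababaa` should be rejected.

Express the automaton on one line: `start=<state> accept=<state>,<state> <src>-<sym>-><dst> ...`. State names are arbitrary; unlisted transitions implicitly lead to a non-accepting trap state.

Check the first 2 symbols one by one: q0 through q1 record how many have matched `ba` so far; any wrong symbol goes to the dead state q3. After all 2 match we enter the accepting sink q2.
A 4-state machine:
        a   b  
>  q0   q3  q1 
   q1   q2  q3 
 * q2   q2  q2 
   q3   q3  q3 
(> = start, * = accepting)

start=q0 accept=q2 q0-a->q3 q0-b->q1 q1-a->q2 q1-b->q3 q2-a->q2 q2-b->q2 q3-a->q3 q3-b->q3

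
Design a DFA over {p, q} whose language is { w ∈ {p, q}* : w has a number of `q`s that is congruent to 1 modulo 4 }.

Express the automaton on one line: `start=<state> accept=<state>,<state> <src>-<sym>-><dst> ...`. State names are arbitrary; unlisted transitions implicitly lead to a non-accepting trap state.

start=A accept=B A-p->A A-q->B B-p->B B-q->C C-p->C C-q->D D-p->D D-q->A

The only thing that matters is how many `q`s have appeared, reduced mod 4. Use one state per residue: A for 0, …, D for 3. Reading `q` moves to the next residue; anything else stays put. B is accepting.
A 4-state machine:
       p  q 
>  A   A  B 
 * B   B  C 
   C   C  D 
   D   D  A 
(> = start, * = accepting)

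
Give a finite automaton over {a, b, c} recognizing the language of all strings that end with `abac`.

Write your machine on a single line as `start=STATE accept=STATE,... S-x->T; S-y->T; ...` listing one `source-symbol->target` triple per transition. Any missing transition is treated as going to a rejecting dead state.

start=S0; accept=S4; S0-a->S1; S0-b->S0; S0-c->S0; S1-a->S1; S1-b->S2; S1-c->S0; S2-a->S3; S2-b->S0; S2-c->S0; S3-a->S1; S3-b->S2; S3-c->S4; S4-a->S1; S4-b->S0; S4-c->S0

Let each state record the length of the longest suffix of the input read so far that is also a prefix of `abac`. S1 means the last symbol is `a`; S2 means the last 2 symbols are `ab`; S3 means the last 3 symbols are `aba`; S4 means the last 4 symbols are `abac`. Accept only at S4, where the string currently ends in `abac`.
5 states suffice.
        a   b   c  
>  S0   S1  S0  S0 
   S1   S1  S2  S0 
   S2   S3  S0  S0 
   S3   S1  S2  S4 
 * S4   S1  S0  S0 
(> = start, * = accepting)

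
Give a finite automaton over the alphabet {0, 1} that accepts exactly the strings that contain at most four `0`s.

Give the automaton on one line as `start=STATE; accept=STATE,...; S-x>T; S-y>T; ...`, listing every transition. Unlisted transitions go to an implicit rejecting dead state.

Count `0`s, saturating at 5: states q0 through q4 mean 0 through 4 `0`s seen; q5 means more than 4. Each `0` increments (capped at q5); other symbols loop. Accept from {q0, q1, q2, q3, q4}.
        0   1  
>* q0   q1  q0 
 * q1   q2  q1 
 * q2   q3  q2 
 * q3   q4  q3 
 * q4   q5  q4 
   q5   q5  q5 
(> = start, * = accepting)

start=q0; accept=q0,q1,q2,q3,q4; q0-0>q1; q0-1>q0; q1-0>q2; q1-1>q1; q2-0>q3; q2-1>q2; q3-0>q4; q3-1>q3; q4-0>q5; q4-1>q4; q5-0>q5; q5-1>q5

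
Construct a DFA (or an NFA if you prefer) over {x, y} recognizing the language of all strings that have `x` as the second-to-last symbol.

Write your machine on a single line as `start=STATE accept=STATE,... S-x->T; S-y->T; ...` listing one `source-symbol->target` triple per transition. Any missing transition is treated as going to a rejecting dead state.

start=s0; accept=s3,s4; s0-x->s1; s0-y->s2; s1-x->s3; s1-y->s4; s2-x->s5; s2-y->s6; s3-x->s3; s3-y->s4; s4-x->s5; s4-y->s6; s5-x->s3; s5-y->s4; s6-x->s5; s6-y->s6

Because acceptance depends on a position counted from the end, the machine has to buffer the most recent 2 symbols. Make each state the string of the last up-to-2 symbols read; on input `x` shift the window left and append `x`. Accept when the buffered window has length 2 and begins with `x`.
A 7-state machine:
        x   y  
>  s0   s1  s2 
   s1   s3  s4 
   s2   s5  s6 
 * s3   s3  s4 
 * s4   s5  s6 
   s5   s3  s4 
   s6   s5  s6 
(> = start, * = accepting)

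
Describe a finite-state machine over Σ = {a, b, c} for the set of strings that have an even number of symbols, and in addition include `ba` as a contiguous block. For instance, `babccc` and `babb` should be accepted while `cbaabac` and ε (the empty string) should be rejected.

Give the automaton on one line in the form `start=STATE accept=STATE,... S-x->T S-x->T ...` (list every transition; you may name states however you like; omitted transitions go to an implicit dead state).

start=q0 accept=q4 q0-a->q1 q0-b->q2 q0-c->q1 q1-a->q0 q1-b->q3 q1-c->q0 q2-a->q4 q2-b->q3 q2-c->q0 q3-a->q5 q3-b->q2 q3-c->q1 q4-a->q5 q4-b->q5 q4-c->q5 q5-a->q4 q5-b->q4 q5-c->q4

Build one automaton per condition and run them in lockstep. One (2 states) tracks the input length modulo 2; the other (3 states) tracks whether and how much of `ba` has been seen. Each combined state is a pair, one component from each; accept when both components accept.
6 states suffice.
        a   b   c  
>  q0   q1  q2  q1 
   q1   q0  q3  q0 
   q2   q4  q3  q0 
   q3   q5  q2  q1 
 * q4   q5  q5  q5 
   q5   q4  q4  q4 
(> = start, * = accepting)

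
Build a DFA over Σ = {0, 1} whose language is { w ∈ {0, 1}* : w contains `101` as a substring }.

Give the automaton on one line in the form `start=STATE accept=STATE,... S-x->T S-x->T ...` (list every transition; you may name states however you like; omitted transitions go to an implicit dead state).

start=S0 accept=S3 S0-0->S0 S0-1->S1 S1-0->S2 S1-1->S1 S2-0->S0 S2-1->S3 S3-0->S3 S3-1->S3

States S0..S2 record the length of the longest prefix of `101` that matches the current input suffix. Reaching S3 means `101` has been seen, and we stay there forever. Accept from S3.
A 4-state machine:
        0   1  
>  S0   S0  S1 
   S1   S2  S1 
   S2   S0  S3 
 * S3   S3  S3 
(> = start, * = accepting)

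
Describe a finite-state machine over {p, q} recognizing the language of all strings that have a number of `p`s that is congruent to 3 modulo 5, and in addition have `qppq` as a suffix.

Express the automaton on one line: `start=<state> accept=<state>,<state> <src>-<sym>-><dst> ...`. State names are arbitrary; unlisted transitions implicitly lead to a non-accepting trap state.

Build one automaton per condition and run them in lockstep. The first has 5 states tracking the count of `p`s modulo 5; the second has 5 states tracking how much of the suffix `qppq` has currently been matched. A product state is a pair (one from each), accepting exactly when both do. Minimizing collapses redundant product states.
A 9-state machine:
        p   q  
>  s0   s1  s0 
   s1   s2  s3 
   s2   s4  s2 
   s3   s5  s3 
   s4   s6  s4 
   s5   s7  s2 
   s6   s0  s6 
   s7   s6  s8 
 * s8   s6  s4 
(> = start, * = accepting)

start=s0 accept=s8 s0-p->s1 s0-q->s0 s1-p->s2 s1-q->s3 s2-p->s4 s2-q->s2 s3-p->s5 s3-q->s3 s4-p->s6 s4-q->s4 s5-p->s7 s5-q->s2 s6-p->s0 s6-q->s6 s7-p->s6 s7-q->s8 s8-p->s6 s8-q->s4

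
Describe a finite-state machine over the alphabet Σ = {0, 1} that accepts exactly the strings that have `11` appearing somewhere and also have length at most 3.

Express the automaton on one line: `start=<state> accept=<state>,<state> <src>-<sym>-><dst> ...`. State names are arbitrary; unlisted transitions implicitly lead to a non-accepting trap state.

Handle the two conditions separately and then intersect. One (3 states) tracks whether and how much of `11` has been seen; the other (5 states) tracks the input length, saturating at 4. Each combined state is a pair, one component from each; accept when both components accept. Equivalent product states are then merged.
7 states suffice.
        0   1  
>  s0   s1  s2 
   s1   s3  s4 
   s2   s3  s5 
   s3   s3  s3 
   s4   s3  s6 
 * s5   s6  s6 
 * s6   s3  s3 
(> = start, * = accepting)

start=s0 accept=s5,s6 s0-0->s1 s0-1->s2 s1-0->s3 s1-1->s4 s2-0->s3 s2-1->s5 s3-0->s3 s3-1->s3 s4-0->s3 s4-1->s6 s5-0->s6 s5-1->s6 s6-0->s3 s6-1->s3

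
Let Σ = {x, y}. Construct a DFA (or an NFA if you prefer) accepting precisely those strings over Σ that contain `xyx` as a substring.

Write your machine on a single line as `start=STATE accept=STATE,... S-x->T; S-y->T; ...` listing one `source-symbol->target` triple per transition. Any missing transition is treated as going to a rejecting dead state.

Track how much of `xyx` has been matched so far: state q0 is no progress, q3 is the absorbing accept state reached once `xyx` has occurred. Intermediate states record partial matches; on a mismatch, fall back to the longest reusable overlap.
With 4 states:
        x   y  
>  q0   q1  q0 
   q1   q1  q2 
   q2   q3  q0 
 * q3   q3  q3 
(> = start, * = accepting)

start=q0; accept=q3; q0-x->q1; q0-y->q0; q1-x->q1; q1-y->q2; q2-x->q3; q2-y->q0; q3-x->q3; q3-y->q3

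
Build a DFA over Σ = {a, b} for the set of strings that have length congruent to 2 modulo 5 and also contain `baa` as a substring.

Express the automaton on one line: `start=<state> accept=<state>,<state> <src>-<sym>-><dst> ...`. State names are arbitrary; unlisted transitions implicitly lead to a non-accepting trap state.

Handle the two conditions separately and then intersect. One (5 states) tracks the input length modulo 5; the other (4 states) tracks whether and how much of `baa` has been seen. Each combined state is a pair, one component from each; accept when both components accept.
          a    b  
>  q0     q1   q2 
   q1     q3   q4 
   q2     q5   q4 
   q3     q6   q7 
   q4     q8   q7 
   q5     q9   q7 
   q6    q10  q11 
   q7    q12  q11 
   q8    q13  q11 
   q9    q13  q13 
   q10    q0  q14 
   q11   q15  q14 
   q12   q16  q14 
   q13   q16  q16 
   q14   q17   q2 
   q15   q18   q2 
   q16   q18  q18 
   q17   q19   q4 
   q18   q19  q19 
 * q19    q9   q9 
(> = start, * = accepting)

start=q0 accept=q19 q0-a->q1 q0-b->q2 q1-a->q3 q1-b->q4 q2-a->q5 q2-b->q4 q3-a->q6 q3-b->q7 q4-a->q8 q4-b->q7 q5-a->q9 q5-b->q7 q6-a->q10 q6-b->q11 q7-a->q12 q7-b->q11 q8-a->q13 q8-b->q11 q9-a->q13 q9-b->q13 q10-a->q0 q10-b->q14 q11-a->q15 q11-b->q14 q12-a->q16 q12-b->q14 q13-a->q16 q13-b->q16 q14-a->q17 q14-b->q2 q15-a->q18 q15-b->q2 q16-a->q18 q16-b->q18 q17-a->q19 q17-b->q4 q18-a->q19 q18-b->q19 q19-a->q9 q19-b->q9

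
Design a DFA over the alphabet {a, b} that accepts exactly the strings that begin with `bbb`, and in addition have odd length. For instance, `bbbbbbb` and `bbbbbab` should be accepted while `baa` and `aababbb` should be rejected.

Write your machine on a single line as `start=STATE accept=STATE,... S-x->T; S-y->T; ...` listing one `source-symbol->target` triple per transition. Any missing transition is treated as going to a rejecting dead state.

start=s0; accept=s4; s0-a->s1; s0-b->s2; s1-a->s1; s1-b->s1; s2-a->s1; s2-b->s3; s3-a->s1; s3-b->s4; s4-a->s5; s4-b->s5; s5-a->s4; s5-b->s4

Build one automaton per condition and run them in lockstep. The first has 5 states tracking whether the input so far still matches the prefix `bbb`; the second has 2 states tracking the input length modulo 2. A product state is a pair (one from each), accepting exactly when both do. Minimizing collapses redundant product states.
        a   b  
>  s0   s1  s2 
   s1   s1  s1 
   s2   s1  s3 
   s3   s1  s4 
 * s4   s5  s5 
   s5   s4  s4 
(> = start, * = accepting)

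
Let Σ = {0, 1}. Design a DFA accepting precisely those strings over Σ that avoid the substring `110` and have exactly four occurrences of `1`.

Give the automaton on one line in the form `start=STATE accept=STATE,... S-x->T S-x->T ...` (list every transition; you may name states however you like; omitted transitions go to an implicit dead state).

start=s0 accept=s9,s15,s16 s0-0->s0 s0-1->s1 s1-0->s2 s1-1->s3 s2-0->s2 s2-1->s4 s3-0->s5 s3-1->s6 s4-0->s7 s4-1->s6 s5-0->s5 s5-1->s8 s6-0->s8 s6-1->s9 s7-0->s7 s7-1->s10 s8-0->s8 s8-1->s11 s9-0->s11 s9-1->s12 s10-0->s13 s10-1->s9 s11-0->s11 s11-1->s14 s12-0->s14 s12-1->s12 s13-0->s13 s13-1->s15 s14-0->s14 s14-1->s14 s15-0->s16 s15-1->s12 s16-0->s16 s16-1->s17 s17-0->s18 s17-1->s12 s18-0->s18 s18-1->s17

Handle the two conditions separately and then intersect. The first has 4 states tracking partial matches of the forbidden pattern `110`; the second has 6 states tracking the count of `1`s, saturating at 5. A product state is a pair (one from each), accepting exactly when both do.
With 19 states:
          0    1  
>  s0     s0   s1 
   s1     s2   s3 
   s2     s2   s4 
   s3     s5   s6 
   s4     s7   s6 
   s5     s5   s8 
   s6     s8   s9 
   s7     s7  s10 
   s8     s8  s11 
 * s9    s11  s12 
   s10   s13   s9 
   s11   s11  s14 
   s12   s14  s12 
   s13   s13  s15 
   s14   s14  s14 
 * s15   s16  s12 
 * s16   s16  s17 
   s17   s18  s12 
   s18   s18  s17 
(> = start, * = accepting)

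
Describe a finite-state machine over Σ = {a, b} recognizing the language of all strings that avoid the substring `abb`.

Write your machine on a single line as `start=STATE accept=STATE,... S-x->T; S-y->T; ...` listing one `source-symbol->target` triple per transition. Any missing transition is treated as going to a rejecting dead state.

Track partial matches of the forbidden pattern `abb`. State q3 is a dead state reached once `abb` has occurred; every other state accepts. q0 means no part of `abb` is currently matched.
4 states suffice.
        a   b  
>* q0   q1  q0 
 * q1   q1  q2 
 * q2   q1  q3 
   q3   q3  q3 
(> = start, * = accepting)

start=q0; accept=q0,q1,q2; q0-a->q1; q0-b->q0; q1-a->q1; q1-b->q2; q2-a->q1; q2-b->q3; q3-a->q3; q3-b->q3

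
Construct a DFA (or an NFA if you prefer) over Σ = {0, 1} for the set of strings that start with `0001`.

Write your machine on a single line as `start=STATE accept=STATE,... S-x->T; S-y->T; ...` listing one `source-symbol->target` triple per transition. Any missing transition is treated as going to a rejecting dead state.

start=S0; accept=S4; S0-0->S1; S0-1->S5; S1-0->S2; S1-1->S5; S2-0->S3; S2-1->S5; S3-0->S5; S3-1->S4; S4-0->S4; S4-1->S4; S5-0->S5; S5-1->S5

Check the first 4 symbols one by one: S0 through S3 record how many have matched `0001` so far; any wrong symbol goes to the dead state S5. After all 4 match we enter the accepting sink S4.
A 6-state machine:
        0   1  
>  S0   S1  S5 
   S1   S2  S5 
   S2   S3  S5 
   S3   S5  S4 
 * S4   S4  S4 
   S5   S5  S5 
(> = start, * = accepting)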